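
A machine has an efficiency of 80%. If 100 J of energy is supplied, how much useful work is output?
W_out = η·W_in = 0.8·100 = 80.0 J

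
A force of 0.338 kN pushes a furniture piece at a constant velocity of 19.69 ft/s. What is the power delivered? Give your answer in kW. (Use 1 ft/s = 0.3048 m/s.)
Convert to SI: F = 338.0 N, v = 6.00151 m/s
P = Fv = (338.0)(6.00151) = 2028.51 W = 2.029 kW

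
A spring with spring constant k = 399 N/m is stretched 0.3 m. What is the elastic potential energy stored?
PE = ½kx² = ½(399)(0.3)² = 17.96 J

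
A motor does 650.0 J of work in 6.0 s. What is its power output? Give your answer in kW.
P = W/t = 650.0/6.0 = 108.333 W = 0.1083 kW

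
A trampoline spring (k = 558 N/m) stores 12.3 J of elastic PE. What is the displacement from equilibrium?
x = √(2·PE/k) = √(2·12.3/558) = 0.21 m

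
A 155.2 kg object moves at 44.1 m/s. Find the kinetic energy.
KE = ½mv² = ½(155.2)(44.1)² = 150900 J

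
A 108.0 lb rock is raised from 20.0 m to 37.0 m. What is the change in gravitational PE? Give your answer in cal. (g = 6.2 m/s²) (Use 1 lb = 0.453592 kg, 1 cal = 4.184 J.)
Convert to SI: m = 48.9879 kg, Δh = 17.0 m
ΔPE = mgΔh = (48.9879)(6.2)(17.0) = 5163.33 J = 1234 cal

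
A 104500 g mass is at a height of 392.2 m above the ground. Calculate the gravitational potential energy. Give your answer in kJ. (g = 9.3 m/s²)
Convert to SI: m = 104.5 kg, h = 392.2 m
PE = mgh = (104.5)(9.3)(392.2) = 381160 J = 381.2 kJ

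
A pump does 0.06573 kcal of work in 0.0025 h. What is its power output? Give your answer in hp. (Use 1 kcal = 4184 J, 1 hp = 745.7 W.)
Convert to SI: W = 275.014 J, t = 9.0 s
P = W/t = 275.014/9.0 = 30.5571 W = 0.04098 hp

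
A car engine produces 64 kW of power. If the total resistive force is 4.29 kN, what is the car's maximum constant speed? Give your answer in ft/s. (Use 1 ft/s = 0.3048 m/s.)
Convert to SI: F = 4290.0 N
P = Fv ⇒ v = P/F = 64000 W/4290.0 N = 14.9184 m/s = 48.94 ft/s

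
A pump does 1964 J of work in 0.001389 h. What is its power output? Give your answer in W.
Convert to SI: W = 1964.0 J, t = 5.0004 s
P = W/t = 1964.0/5.0004 = 392.8 W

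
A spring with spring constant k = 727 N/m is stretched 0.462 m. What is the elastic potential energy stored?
PE = ½kx² = ½(727)(0.462)² = 77.59 J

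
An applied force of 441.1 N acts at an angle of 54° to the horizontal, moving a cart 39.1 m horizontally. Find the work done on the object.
W = F·d·cosθ = (441.1)(39.1)cos(54°) = 10140 J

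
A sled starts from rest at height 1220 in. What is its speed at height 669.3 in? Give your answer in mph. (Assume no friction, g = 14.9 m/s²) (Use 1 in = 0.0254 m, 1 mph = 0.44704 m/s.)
Convert to SI: h₁−h₂ = 13.9878 m
mgh₁ = mgh₂ + ½mv² ⇒ v = √(2g(h₁−h₂)) = √(2·14.9·13.9878) = 20.4166 m/s = 45.67 mph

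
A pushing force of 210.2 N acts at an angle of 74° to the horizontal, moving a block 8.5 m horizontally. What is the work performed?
W = F·d·cosθ = (210.2)(8.5)cos(74°) = 492.5 J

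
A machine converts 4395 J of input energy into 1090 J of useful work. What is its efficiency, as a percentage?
η = W_out/W_in = 1090/4395 = 24.8%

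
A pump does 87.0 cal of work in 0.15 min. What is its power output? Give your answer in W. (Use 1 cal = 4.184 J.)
Convert to SI: W = 364.008 J, t = 9.0 s
P = W/t = 364.008/9.0 = 40.45 W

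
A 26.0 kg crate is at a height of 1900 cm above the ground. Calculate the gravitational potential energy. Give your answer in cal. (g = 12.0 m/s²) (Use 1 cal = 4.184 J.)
Convert to SI: m = 26.0 kg, h = 19.0 m
PE = mgh = (26.0)(12.0)(19.0) = 5928.0 J = 1417 cal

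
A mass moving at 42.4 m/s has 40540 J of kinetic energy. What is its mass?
m = 2·KE/v² = 2·40540/(42.4)² = 45.1 kg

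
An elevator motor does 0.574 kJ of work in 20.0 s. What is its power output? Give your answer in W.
Convert to SI: W = 574.0 J, t = 20.0 s
P = W/t = 574.0/20.0 = 28.7 W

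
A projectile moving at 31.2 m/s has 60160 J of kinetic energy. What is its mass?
m = 2·KE/v² = 2·60160/(31.2)² = 123.6 kg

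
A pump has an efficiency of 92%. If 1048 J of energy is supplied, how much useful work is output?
W_out = η·W_in = 0.92·1048 = 964.16 J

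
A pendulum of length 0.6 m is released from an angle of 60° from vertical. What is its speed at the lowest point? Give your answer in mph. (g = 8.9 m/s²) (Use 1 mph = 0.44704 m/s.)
h = L(1 − cosθ) = 0.6(1 − cos60°) = 0.3 m
v = √(2gh) = √(2·8.9·0.3) = 2.31084 m/s = 5.169 mph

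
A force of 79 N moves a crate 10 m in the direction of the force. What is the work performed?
W = F·d = (79)(10) = 790.0 J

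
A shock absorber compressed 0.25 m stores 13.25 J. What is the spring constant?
k = 2·PE/x² = 2·13.25/(0.25)² = 424.0 N/m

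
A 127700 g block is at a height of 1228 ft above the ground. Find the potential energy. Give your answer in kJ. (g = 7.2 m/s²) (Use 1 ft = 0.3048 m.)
Convert to SI: m = 127.7 kg, h = 374.294 m
PE = mgh = (127.7)(7.2)(374.294) = 344141 J = 344.1 kJ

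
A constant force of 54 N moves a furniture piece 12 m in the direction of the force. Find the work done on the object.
W = F·d = (54)(12) = 648.0 J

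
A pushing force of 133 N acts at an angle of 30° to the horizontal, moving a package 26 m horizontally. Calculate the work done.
W = F·d·cosθ = (133)(26)cos(30°) = 2995 J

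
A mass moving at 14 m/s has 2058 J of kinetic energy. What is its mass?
m = 2·KE/v² = 2·2058/(14)² = 21.0 kg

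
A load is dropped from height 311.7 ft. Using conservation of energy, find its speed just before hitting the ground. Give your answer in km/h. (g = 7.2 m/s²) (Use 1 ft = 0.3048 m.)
Convert to SI: h = 95.0062 m
mgh = ½mv² ⇒ v = √(2gh) = √(2·7.2·95.0062) = 36.9877 m/s = 133.2 km/h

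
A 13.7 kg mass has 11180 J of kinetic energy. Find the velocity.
v = √(2·KE/m) = √(2·11180/13.7) = 40.4 m/s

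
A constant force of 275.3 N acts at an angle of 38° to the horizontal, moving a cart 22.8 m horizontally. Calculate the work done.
W = F·d·cosθ = (275.3)(22.8)cos(38°) = 4946 J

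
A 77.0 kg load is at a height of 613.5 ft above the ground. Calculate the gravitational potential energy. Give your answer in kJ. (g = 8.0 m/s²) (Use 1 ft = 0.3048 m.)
Convert to SI: m = 77.0 kg, h = 186.995 m
PE = mgh = (77.0)(8.0)(186.995) = 115189 J = 115.2 kJ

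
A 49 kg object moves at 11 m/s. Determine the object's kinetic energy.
KE = ½mv² = ½(49)(11)² = 2964.5 J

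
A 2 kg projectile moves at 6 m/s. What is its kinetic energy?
KE = ½mv² = ½(2)(6)² = 36.0 J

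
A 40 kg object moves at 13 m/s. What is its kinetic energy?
KE = ½mv² = ½(40)(13)² = 3380.0 J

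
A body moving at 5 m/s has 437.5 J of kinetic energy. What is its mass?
m = 2·KE/v² = 2·437.5/(5)² = 35.0 kg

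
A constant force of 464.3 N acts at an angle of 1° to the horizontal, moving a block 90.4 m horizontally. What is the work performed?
W = F·d·cosθ = (464.3)(90.4)cos(1°) = 41970 J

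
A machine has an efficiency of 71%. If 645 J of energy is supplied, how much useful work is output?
W_out = η·W_in = 0.71·645 = 457.95 J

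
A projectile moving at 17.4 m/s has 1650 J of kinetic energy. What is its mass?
m = 2·KE/v² = 2·1650/(17.4)² = 10.9 kg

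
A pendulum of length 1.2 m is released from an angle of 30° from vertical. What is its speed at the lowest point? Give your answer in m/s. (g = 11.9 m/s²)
h = L(1 − cosθ) = 1.2(1 − cos30°) = 0.16077 m
v = √(2gh) = √(2·11.9·0.16077) = 1.956 m/s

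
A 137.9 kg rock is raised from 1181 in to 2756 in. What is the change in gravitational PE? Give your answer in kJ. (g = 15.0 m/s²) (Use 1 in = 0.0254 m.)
Convert to SI: m = 137.9 kg, Δh = 40.005 m
ΔPE = mgΔh = (137.9)(15.0)(40.005) = 82750.3 J = 82.75 kJ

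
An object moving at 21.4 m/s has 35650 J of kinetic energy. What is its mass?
m = 2·KE/v² = 2·35650/(21.4)² = 155.7 kg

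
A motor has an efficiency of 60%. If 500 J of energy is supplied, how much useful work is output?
W_out = η·W_in = 0.6·500 = 300.0 J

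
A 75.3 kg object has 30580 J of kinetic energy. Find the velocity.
v = √(2·KE/m) = √(2·30580/75.3) = 28.5 m/s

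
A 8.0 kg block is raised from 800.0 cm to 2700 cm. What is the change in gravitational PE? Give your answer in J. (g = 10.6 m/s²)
Convert to SI: m = 8.0 kg, Δh = 19.0 m
ΔPE = mgΔh = (8.0)(10.6)(19.0) = 1611 J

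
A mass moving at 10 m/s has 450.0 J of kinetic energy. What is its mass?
m = 2·KE/v² = 2·450.0/(10)² = 9.0 kg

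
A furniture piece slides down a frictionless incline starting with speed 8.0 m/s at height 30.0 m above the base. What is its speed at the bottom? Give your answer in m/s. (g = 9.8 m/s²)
½mv₀² + mgh = ½mv² ⇒ v = √(v₀² + 2gh) = √(8.0² + 2·9.8·30.0) = 25.53 m/s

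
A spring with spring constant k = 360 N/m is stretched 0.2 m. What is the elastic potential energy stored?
PE = ½kx² = ½(360)(0.2)² = 7.2 J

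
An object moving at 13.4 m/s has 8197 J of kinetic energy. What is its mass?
m = 2·KE/v² = 2·8197/(13.4)² = 91.3 kg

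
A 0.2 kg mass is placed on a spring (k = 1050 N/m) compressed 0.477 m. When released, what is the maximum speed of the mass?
½kx² = ½mv² ⇒ v = x√(k/m) = (0.477)√(1050/0.2) = 34.56 m/s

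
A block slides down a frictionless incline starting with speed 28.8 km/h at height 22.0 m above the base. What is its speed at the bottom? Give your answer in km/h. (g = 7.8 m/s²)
Convert to SI: v₀ = 8.0 m/s, h = 22.0 m
½mv₀² + mgh = ½mv² ⇒ v = √(v₀² + 2gh) = √(8.0² + 2·7.8·22.0) = 20.1792 m/s = 72.65 km/h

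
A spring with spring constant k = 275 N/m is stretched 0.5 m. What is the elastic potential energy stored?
PE = ½kx² = ½(275)(0.5)² = 34.38 J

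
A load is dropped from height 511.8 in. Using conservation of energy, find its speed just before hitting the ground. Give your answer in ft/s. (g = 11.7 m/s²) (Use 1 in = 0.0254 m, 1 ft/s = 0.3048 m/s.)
Convert to SI: h = 12.9997 m
mgh = ½mv² ⇒ v = √(2gh) = √(2·11.7·12.9997) = 17.4411 m/s = 57.22 ft/s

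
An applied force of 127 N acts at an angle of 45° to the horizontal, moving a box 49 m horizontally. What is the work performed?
W = F·d·cosθ = (127)(49)cos(45°) = 4400 J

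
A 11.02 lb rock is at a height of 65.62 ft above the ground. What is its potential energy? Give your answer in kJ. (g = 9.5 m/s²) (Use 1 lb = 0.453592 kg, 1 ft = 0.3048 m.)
Convert to SI: m = 4.99858 kg, h = 20.001 m
PE = mgh = (4.99858)(9.5)(20.001) = 949.777 J = 0.9498 kJ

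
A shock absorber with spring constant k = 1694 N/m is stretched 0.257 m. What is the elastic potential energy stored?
PE = ½kx² = ½(1694)(0.257)² = 55.94 J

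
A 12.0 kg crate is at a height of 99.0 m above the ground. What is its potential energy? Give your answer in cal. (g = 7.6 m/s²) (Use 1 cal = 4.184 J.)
PE = mgh = (12.0)(7.6)(99.0) = 9028.8 J = 2158 cal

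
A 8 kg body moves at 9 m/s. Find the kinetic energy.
KE = ½mv² = ½(8)(9)² = 324.0 J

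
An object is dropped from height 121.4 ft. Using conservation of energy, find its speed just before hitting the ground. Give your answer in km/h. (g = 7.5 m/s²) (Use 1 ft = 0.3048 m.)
Convert to SI: h = 37.0027 m
mgh = ½mv² ⇒ v = √(2gh) = √(2·7.5·37.0027) = 23.5593 m/s = 84.81 km/h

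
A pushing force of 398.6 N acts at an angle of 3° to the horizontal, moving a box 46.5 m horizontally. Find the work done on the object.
W = F·d·cosθ = (398.6)(46.5)cos(3°) = 18510 J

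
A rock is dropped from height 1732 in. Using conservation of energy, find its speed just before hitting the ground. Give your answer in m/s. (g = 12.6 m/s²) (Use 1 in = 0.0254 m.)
Convert to SI: h = 43.9928 m
mgh = ½mv² ⇒ v = √(2gh) = √(2·12.6·43.9928) = 33.3 m/s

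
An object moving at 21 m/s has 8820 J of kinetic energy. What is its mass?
m = 2·KE/v² = 2·8820/(21)² = 40.0 kg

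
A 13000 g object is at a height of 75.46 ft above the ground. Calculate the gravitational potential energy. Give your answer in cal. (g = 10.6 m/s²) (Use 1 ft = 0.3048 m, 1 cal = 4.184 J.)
Convert to SI: m = 13.0 kg, h = 23.0002 m
PE = mgh = (13.0)(10.6)(23.0002) = 3169.43 J = 757.5 cal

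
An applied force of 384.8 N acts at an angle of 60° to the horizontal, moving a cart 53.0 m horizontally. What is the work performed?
W = F·d·cosθ = (384.8)(53.0)cos(60°) = 10200 J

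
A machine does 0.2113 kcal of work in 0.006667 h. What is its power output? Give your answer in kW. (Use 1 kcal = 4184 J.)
Convert to SI: W = 884.079 J, t = 24.0012 s
P = W/t = 884.079/24.0012 = 36.8348 W = 0.03683 kW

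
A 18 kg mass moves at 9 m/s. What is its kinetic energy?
KE = ½mv² = ½(18)(9)² = 729.0 J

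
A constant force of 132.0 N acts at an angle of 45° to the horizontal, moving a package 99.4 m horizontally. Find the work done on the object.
W = F·d·cosθ = (132.0)(99.4)cos(45°) = 9278 J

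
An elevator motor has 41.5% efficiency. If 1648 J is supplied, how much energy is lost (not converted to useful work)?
W_lost = W_in(1 − η) = 1648·(1 − 0.415) = 964.1 J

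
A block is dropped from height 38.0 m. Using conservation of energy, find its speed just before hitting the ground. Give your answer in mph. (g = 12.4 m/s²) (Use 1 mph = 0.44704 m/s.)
mgh = ½mv² ⇒ v = √(2gh) = √(2·12.4·38.0) = 30.6985 m/s = 68.67 mph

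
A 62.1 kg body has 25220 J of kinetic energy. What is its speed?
v = √(2·KE/m) = √(2·25220/62.1) = 28.5 m/s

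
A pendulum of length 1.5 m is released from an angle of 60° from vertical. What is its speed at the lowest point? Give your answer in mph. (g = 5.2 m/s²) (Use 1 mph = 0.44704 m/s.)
h = L(1 − cosθ) = 1.5(1 − cos60°) = 0.75 m
v = √(2gh) = √(2·5.2·0.75) = 2.79285 m/s = 6.247 mph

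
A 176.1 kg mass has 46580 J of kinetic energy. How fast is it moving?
v = √(2·KE/m) = √(2·46580/176.1) = 23.0 m/s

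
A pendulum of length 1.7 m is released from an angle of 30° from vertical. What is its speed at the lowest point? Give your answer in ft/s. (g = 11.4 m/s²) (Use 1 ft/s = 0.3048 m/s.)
h = L(1 − cosθ) = 1.7(1 − cos30°) = 0.227757 m
v = √(2gh) = √(2·11.4·0.227757) = 2.27878 m/s = 7.476 ft/s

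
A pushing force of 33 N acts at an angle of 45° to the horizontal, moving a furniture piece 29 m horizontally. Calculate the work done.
W = F·d·cosθ = (33)(29)cos(45°) = 676.7 J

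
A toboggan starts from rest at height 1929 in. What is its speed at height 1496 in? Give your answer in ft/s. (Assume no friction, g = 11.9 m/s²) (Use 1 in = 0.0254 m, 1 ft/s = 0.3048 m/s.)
Convert to SI: h₁−h₂ = 10.9982 m
mgh₁ = mgh₂ + ½mv² ⇒ v = √(2g(h₁−h₂)) = √(2·11.9·10.9982) = 16.1789 m/s = 53.08 ft/s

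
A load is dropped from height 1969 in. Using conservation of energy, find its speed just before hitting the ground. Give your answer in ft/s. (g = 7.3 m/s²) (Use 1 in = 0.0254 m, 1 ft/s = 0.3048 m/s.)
Convert to SI: h = 50.0126 m
mgh = ½mv² ⇒ v = √(2gh) = √(2·7.3·50.0126) = 27.0219 m/s = 88.65 ft/s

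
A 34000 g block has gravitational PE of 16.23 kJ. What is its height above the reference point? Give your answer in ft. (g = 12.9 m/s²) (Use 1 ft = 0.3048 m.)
Convert to SI: m = 34.0 kg, PE = 16230.0 J
h = PE/(mg) = 16230.0/(34.0·12.9) = 37.0041 m = 121.4 ft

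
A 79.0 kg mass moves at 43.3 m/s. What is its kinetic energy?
KE = ½mv² = ½(79.0)(43.3)² = 74060 J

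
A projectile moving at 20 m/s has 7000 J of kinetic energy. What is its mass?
m = 2·KE/v² = 2·7000/(20)² = 35.0 kg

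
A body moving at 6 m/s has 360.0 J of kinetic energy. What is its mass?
m = 2·KE/v² = 2·360.0/(6)² = 20.0 kg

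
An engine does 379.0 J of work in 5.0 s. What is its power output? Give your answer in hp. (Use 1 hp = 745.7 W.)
P = W/t = 379.0/5.0 = 75.8 W = 0.1016 hp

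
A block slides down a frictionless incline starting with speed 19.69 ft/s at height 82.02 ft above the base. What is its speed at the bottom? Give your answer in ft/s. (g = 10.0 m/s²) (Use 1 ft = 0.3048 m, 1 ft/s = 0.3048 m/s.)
Convert to SI: v₀ = 6.00151 m/s, h = 24.9997 m
½mv₀² + mgh = ½mv² ⇒ v = √(v₀² + 2gh) = √(6.00151² + 2·10.0·24.9997) = 23.1519 m/s = 75.96 ft/s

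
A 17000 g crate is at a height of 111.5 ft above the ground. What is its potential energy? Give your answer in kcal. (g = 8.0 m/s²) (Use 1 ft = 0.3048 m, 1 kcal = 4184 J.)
Convert to SI: m = 17.0 kg, h = 33.9852 m
PE = mgh = (17.0)(8.0)(33.9852) = 4621.99 J = 1.105 kcal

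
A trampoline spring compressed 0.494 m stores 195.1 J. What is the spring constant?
k = 2·PE/x² = 2·195.1/(0.494)² = 1599 N/m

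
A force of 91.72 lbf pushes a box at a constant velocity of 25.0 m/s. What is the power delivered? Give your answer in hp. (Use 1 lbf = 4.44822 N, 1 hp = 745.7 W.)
Convert to SI: F = 407.991 N, v = 25.0 m/s
P = Fv = (407.991)(25.0) = 10199.8 W = 13.68 hp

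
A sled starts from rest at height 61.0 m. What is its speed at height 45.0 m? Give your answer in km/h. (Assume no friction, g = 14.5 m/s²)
mgh₁ = mgh₂ + ½mv² ⇒ v = √(2g(h₁−h₂)) = √(2·14.5·16.0) = 21.5407 m/s = 77.55 km/h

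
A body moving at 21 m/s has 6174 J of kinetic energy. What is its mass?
m = 2·KE/v² = 2·6174/(21)² = 28.0 kg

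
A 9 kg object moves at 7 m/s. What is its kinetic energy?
KE = ½mv² = ½(9)(7)² = 220.5 J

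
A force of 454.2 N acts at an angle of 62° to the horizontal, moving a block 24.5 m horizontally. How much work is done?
W = F·d·cosθ = (454.2)(24.5)cos(62°) = 5224 J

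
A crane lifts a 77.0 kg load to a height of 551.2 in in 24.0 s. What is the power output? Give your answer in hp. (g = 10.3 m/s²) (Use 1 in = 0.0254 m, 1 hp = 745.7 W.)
Convert to SI: m = 77.0 kg, h = 14.0005 m, t = 24.0 s
P = mgh/t = (77.0)(10.3)(14.0005)/24.0 = 462.658 W = 0.6204 hp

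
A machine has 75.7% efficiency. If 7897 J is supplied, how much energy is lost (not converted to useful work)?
W_lost = W_in(1 − η) = 7897·(1 − 0.757) = 1919 J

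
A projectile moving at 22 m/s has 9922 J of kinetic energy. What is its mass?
m = 2·KE/v² = 2·9922/(22)² = 41.0 kg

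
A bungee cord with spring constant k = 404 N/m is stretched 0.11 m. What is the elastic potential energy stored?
PE = ½kx² = ½(404)(0.11)² = 2.444 J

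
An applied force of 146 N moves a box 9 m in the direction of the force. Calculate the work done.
W = F·d = (146)(9) = 1314 J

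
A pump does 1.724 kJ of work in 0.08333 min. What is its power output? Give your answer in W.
Convert to SI: W = 1724.0 J, t = 4.9998 s
P = W/t = 1724.0/4.9998 = 344.8 W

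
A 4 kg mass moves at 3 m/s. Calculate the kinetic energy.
KE = ½mv² = ½(4)(3)² = 18.0 J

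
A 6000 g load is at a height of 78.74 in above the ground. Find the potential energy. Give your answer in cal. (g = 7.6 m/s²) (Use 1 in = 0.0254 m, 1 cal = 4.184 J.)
Convert to SI: m = 6.0 kg, h = 2.0 m
PE = mgh = (6.0)(7.6)(2.0) = 91.1998 J = 21.8 cal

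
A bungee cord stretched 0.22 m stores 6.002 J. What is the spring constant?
k = 2·PE/x² = 2·6.002/(0.22)² = 248.0 N/m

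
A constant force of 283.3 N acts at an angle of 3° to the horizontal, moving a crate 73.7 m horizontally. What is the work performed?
W = F·d·cosθ = (283.3)(73.7)cos(3°) = 20850 J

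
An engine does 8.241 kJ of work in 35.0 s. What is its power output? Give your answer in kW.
Convert to SI: W = 8241.0 J, t = 35.0 s
P = W/t = 8241.0/35.0 = 235.457 W = 0.2355 kW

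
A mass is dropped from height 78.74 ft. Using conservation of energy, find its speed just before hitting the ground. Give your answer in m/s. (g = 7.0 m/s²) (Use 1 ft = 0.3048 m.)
Convert to SI: h = 24.0 m
mgh = ½mv² ⇒ v = √(2gh) = √(2·7.0·24.0) = 18.33 m/s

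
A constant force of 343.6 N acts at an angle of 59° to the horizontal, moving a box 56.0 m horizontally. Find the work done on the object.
W = F·d·cosθ = (343.6)(56.0)cos(59°) = 9910 J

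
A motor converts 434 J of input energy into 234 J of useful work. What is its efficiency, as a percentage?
η = W_out/W_in = 234/434 = 53.92%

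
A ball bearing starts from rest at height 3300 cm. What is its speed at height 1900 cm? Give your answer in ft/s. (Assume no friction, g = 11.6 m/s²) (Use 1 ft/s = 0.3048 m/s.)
Convert to SI: h₁−h₂ = 14.0 m
mgh₁ = mgh₂ + ½mv² ⇒ v = √(2g(h₁−h₂)) = √(2·11.6·14.0) = 18.0222 m/s = 59.13 ft/s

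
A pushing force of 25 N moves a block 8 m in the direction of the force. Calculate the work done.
W = F·d = (25)(8) = 200.0 J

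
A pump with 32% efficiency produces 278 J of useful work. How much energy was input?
W_in = W_out/η = 278/0.32 = 868.8 J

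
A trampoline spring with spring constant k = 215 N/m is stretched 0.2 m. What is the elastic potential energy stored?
PE = ½kx² = ½(215)(0.2)² = 4.3 J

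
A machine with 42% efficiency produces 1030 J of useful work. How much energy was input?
W_in = W_out/η = 1030/0.42 = 2452 J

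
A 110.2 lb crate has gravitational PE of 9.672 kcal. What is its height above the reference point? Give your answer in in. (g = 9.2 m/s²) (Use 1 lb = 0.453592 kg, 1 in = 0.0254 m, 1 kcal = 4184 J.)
Convert to SI: m = 49.9858 kg, PE = 40467.6 J
h = PE/(mg) = 40467.6/(49.9858·9.2) = 87.9981 m = 3464 in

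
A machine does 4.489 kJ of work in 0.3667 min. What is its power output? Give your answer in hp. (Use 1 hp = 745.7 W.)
Convert to SI: W = 4489.0 J, t = 22.002 s
P = W/t = 4489.0/22.002 = 204.027 W = 0.2736 hp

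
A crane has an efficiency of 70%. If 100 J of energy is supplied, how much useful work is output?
W_out = η·W_in = 0.7·100 = 70.0 J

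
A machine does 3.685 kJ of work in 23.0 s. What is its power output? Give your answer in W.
Convert to SI: W = 3685.0 J, t = 23.0 s
P = W/t = 3685.0/23.0 = 160.2 W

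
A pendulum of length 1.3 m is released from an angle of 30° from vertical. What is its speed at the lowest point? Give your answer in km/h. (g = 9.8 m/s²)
h = L(1 − cosθ) = 1.3(1 − cos30°) = 0.174167 m
v = √(2gh) = √(2·9.8·0.174167) = 1.84761 m/s = 6.651 km/h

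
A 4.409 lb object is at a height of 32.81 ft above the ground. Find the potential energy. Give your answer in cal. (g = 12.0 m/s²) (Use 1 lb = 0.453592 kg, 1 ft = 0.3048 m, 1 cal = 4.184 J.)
Convert to SI: m = 1.99989 kg, h = 10.0005 m
PE = mgh = (1.99989)(12.0)(10.0005) = 239.998 J = 57.36 cal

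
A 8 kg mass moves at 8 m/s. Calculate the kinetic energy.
KE = ½mv² = ½(8)(8)² = 256.0 J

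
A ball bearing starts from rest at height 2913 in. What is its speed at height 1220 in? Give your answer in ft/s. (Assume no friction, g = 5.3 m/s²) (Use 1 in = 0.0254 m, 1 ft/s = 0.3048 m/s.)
Convert to SI: h₁−h₂ = 43.0022 m
mgh₁ = mgh₂ + ½mv² ⇒ v = √(2g(h₁−h₂)) = √(2·5.3·43.0022) = 21.35 m/s = 70.05 ft/s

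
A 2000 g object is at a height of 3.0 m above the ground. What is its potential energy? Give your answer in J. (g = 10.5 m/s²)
Convert to SI: m = 2.0 kg, h = 3.0 m
PE = mgh = (2.0)(10.5)(3.0) = 63.0 J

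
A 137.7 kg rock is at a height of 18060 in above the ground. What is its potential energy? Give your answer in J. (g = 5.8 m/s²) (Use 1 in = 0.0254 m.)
Convert to SI: m = 137.7 kg, h = 458.724 m
PE = mgh = (137.7)(5.8)(458.724) = 366400 J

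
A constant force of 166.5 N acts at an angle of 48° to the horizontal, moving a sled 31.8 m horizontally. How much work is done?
W = F·d·cosθ = (166.5)(31.8)cos(48°) = 3543 J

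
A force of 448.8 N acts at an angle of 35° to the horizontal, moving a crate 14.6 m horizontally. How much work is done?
W = F·d·cosθ = (448.8)(14.6)cos(35°) = 5367 J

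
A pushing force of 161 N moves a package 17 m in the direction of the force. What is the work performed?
W = F·d = (161)(17) = 2737 J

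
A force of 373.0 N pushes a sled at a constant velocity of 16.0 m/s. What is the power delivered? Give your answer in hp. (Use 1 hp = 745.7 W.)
P = Fv = (373.0)(16.0) = 5968.0 W = 8.003 hp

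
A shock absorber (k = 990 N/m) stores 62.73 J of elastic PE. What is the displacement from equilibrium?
x = √(2·PE/k) = √(2·62.73/990) = 0.356 m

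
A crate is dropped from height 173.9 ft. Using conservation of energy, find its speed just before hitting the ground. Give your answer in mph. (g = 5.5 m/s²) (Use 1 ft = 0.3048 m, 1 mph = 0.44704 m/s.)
Convert to SI: h = 53.0047 m
mgh = ½mv² ⇒ v = √(2gh) = √(2·5.5·53.0047) = 24.1465 m/s = 54.01 mph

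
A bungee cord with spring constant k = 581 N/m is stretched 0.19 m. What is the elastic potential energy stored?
PE = ½kx² = ½(581)(0.19)² = 10.49 J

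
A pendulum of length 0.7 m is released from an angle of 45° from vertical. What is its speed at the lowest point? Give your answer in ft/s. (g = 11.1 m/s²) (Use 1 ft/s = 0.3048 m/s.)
h = L(1 − cosθ) = 0.7(1 − cos45°) = 0.205025 m
v = √(2gh) = √(2·11.1·0.205025) = 2.13344 m/s = 6.999 ft/s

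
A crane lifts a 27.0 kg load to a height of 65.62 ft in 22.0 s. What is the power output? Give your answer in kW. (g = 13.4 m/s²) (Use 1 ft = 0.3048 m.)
Convert to SI: m = 27.0 kg, h = 20.001 m, t = 22.0 s
P = mgh/t = (27.0)(13.4)(20.001)/22.0 = 328.925 W = 0.3289 kW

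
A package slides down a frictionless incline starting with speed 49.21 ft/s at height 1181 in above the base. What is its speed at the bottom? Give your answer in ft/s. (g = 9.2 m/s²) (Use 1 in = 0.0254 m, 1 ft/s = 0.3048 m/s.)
Convert to SI: v₀ = 14.9992 m/s, h = 29.9974 m
½mv₀² + mgh = ½mv² ⇒ v = √(v₀² + 2gh) = √(14.9992² + 2·9.2·29.9974) = 27.8734 m/s = 91.45 ft/s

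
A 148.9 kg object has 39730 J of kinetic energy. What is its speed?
v = √(2·KE/m) = √(2·39730/148.9) = 23.1 m/s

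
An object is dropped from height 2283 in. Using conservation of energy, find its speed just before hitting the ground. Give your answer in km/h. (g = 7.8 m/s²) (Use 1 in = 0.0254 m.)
Convert to SI: h = 57.9882 m
mgh = ½mv² ⇒ v = √(2gh) = √(2·7.8·57.9882) = 30.0768 m/s = 108.3 km/h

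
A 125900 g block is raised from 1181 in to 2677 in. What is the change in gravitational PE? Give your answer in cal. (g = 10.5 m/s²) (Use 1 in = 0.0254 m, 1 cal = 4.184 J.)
Convert to SI: m = 125.9 kg, Δh = 37.9984 m
ΔPE = mgΔh = (125.9)(10.5)(37.9984) = 50232.0 J = 12010 cal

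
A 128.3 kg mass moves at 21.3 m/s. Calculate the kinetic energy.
KE = ½mv² = ½(128.3)(21.3)² = 29100 J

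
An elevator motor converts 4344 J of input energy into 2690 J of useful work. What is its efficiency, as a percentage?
η = W_out/W_in = 2690/4344 = 61.92%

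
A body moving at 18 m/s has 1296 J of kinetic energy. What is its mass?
m = 2·KE/v² = 2·1296/(18)² = 8.0 kg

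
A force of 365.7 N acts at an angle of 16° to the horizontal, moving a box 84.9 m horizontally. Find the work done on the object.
W = F·d·cosθ = (365.7)(84.9)cos(16°) = 29850 J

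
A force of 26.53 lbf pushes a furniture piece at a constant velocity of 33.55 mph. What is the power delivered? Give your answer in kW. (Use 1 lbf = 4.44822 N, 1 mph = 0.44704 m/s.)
Convert to SI: F = 118.011 N, v = 14.9982 m/s
P = Fv = (118.011)(14.9982) = 1769.96 W = 1.77 kW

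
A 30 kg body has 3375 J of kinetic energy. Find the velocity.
v = √(2·KE/m) = √(2·3375/30) = 15.0 m/s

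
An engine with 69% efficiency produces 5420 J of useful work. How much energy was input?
W_in = W_out/η = 5420/0.69 = 7855 J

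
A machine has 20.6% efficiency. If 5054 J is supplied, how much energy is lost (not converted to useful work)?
W_lost = W_in(1 − η) = 5054·(1 − 0.206) = 4013 J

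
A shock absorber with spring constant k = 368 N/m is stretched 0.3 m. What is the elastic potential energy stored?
PE = ½kx² = ½(368)(0.3)² = 16.56 J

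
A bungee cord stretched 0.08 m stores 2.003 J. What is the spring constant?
k = 2·PE/x² = 2·2.003/(0.08)² = 625.9 N/m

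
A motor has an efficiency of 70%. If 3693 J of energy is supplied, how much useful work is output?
W_out = η·W_in = 0.7·3693 = 2585.1 J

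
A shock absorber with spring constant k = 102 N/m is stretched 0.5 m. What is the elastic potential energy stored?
PE = ½kx² = ½(102)(0.5)² = 12.75 J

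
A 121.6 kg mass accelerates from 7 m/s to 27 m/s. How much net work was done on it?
W = ΔKE = ½m(v₂² − v₁²) = ½(121.6)(27² − 7²) = 41344.0 J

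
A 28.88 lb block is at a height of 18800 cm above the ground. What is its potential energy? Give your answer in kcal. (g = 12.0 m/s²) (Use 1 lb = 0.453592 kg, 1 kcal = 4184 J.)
Convert to SI: m = 13.0997 kg, h = 188.0 m
PE = mgh = (13.0997)(12.0)(188.0) = 29553.0 J = 7.063 kcal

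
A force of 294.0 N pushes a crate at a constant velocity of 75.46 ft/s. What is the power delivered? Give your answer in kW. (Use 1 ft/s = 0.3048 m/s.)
Convert to SI: F = 294.0 N, v = 23.0002 m/s
P = Fv = (294.0)(23.0002) = 6762.06 W = 6.762 kW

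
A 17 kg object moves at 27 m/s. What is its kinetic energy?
KE = ½mv² = ½(17)(27)² = 6196.5 J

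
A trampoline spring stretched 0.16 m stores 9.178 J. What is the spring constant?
k = 2·PE/x² = 2·9.178/(0.16)² = 717.0 N/m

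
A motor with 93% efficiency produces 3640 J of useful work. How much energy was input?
W_in = W_out/η = 3640/0.93 = 3914 J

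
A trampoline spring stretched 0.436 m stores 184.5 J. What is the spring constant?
k = 2·PE/x² = 2·184.5/(0.436)² = 1941 N/m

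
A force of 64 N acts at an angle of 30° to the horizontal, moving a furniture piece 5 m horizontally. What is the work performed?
W = F·d·cosθ = (64)(5)cos(30°) = 277.1 J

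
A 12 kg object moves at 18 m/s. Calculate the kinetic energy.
KE = ½mv² = ½(12)(18)² = 1944.0 J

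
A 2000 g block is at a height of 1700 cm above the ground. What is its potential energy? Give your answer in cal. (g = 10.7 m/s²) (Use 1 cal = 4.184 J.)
Convert to SI: m = 2.0 kg, h = 17.0 m
PE = mgh = (2.0)(10.7)(17.0) = 363.8 J = 86.95 cal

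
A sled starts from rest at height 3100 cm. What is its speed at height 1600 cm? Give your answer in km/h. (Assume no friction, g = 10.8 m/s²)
Convert to SI: h₁−h₂ = 15.0 m
mgh₁ = mgh₂ + ½mv² ⇒ v = √(2g(h₁−h₂)) = √(2·10.8·15.0) = 18.0 m/s = 64.8 km/h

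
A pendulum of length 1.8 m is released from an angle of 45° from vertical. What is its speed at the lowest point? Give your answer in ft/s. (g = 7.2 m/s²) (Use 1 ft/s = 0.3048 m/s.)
h = L(1 − cosθ) = 1.8(1 − cos45°) = 0.527208 m
v = √(2gh) = √(2·7.2·0.527208) = 2.75532 m/s = 9.04 ft/s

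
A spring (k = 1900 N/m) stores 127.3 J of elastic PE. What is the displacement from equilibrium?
x = √(2·PE/k) = √(2·127.3/1900) = 0.3661 m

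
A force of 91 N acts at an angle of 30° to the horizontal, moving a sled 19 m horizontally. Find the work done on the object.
W = F·d·cosθ = (91)(19)cos(30°) = 1497 J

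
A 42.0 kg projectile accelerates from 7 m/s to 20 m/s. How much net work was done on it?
W = ΔKE = ½m(v₂² − v₁²) = ½(42.0)(20² − 7²) = 7371.0 J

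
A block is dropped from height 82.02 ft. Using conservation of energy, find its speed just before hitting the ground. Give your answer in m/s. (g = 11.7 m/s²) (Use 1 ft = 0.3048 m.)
Convert to SI: h = 24.9997 m
mgh = ½mv² ⇒ v = √(2gh) = √(2·11.7·24.9997) = 24.19 m/s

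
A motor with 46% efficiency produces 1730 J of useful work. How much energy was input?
W_in = W_out/η = 1730/0.46 = 3761 J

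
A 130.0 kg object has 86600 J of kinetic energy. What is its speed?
v = √(2·KE/m) = √(2·86600/130.0) = 36.5 m/s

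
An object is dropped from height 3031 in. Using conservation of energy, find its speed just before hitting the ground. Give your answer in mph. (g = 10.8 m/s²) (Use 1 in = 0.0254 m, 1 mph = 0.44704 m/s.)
Convert to SI: h = 76.9874 m
mgh = ½mv² ⇒ v = √(2gh) = √(2·10.8·76.9874) = 40.779 m/s = 91.22 mph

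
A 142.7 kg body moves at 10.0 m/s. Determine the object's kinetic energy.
KE = ½mv² = ½(142.7)(10.0)² = 7135 J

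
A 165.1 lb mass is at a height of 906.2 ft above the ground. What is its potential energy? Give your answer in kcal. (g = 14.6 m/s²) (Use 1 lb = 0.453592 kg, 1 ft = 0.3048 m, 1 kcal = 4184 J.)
Convert to SI: m = 74.888 kg, h = 276.21 m
PE = mgh = (74.888)(14.6)(276.21) = 301998 J = 72.18 kcal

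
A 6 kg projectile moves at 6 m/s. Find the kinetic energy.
KE = ½mv² = ½(6)(6)² = 108.0 J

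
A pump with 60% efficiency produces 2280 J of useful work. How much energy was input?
W_in = W_out/η = 2280/0.6 = 3800 J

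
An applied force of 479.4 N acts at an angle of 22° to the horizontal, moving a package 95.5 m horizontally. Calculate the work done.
W = F·d·cosθ = (479.4)(95.5)cos(22°) = 42450 J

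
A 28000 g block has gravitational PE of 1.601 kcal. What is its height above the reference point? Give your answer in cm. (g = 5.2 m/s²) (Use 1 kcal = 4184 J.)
Convert to SI: m = 28.0 kg, PE = 6698.58 J
h = PE/(mg) = 6698.58/(28.0·5.2) = 46.0068 m = 4601 cm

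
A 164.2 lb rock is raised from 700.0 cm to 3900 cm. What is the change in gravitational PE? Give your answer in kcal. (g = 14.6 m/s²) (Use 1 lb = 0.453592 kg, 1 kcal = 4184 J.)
Convert to SI: m = 74.4798 kg, Δh = 32.0 m
ΔPE = mgΔh = (74.4798)(14.6)(32.0) = 34797.0 J = 8.317 kcal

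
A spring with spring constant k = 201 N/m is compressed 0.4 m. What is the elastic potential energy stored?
PE = ½kx² = ½(201)(0.4)² = 16.08 J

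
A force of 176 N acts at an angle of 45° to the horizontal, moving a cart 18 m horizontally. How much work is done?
W = F·d·cosθ = (176)(18)cos(45°) = 2240 J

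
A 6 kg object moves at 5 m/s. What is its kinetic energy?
KE = ½mv² = ½(6)(5)² = 75.0 J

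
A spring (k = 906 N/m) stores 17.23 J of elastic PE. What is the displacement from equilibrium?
x = √(2·PE/k) = √(2·17.23/906) = 0.195 m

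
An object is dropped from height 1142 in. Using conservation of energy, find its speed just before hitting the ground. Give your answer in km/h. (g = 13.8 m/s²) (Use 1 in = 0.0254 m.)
Convert to SI: h = 29.0068 m
mgh = ½mv² ⇒ v = √(2gh) = √(2·13.8·29.0068) = 28.2947 m/s = 101.9 km/h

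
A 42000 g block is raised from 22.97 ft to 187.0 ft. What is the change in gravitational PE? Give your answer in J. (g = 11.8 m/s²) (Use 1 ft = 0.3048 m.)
Convert to SI: m = 42.0 kg, Δh = 49.9963 m
ΔPE = mgΔh = (42.0)(11.8)(49.9963) = 24780 J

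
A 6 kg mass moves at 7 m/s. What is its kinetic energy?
KE = ½mv² = ½(6)(7)² = 147.0 J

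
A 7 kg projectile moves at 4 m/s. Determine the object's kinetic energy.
KE = ½mv² = ½(7)(4)² = 56.0 J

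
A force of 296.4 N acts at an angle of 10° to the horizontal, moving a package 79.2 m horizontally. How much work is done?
W = F·d·cosθ = (296.4)(79.2)cos(10°) = 23120 J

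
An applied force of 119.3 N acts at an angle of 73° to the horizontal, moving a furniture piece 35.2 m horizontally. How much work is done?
W = F·d·cosθ = (119.3)(35.2)cos(73°) = 1228 J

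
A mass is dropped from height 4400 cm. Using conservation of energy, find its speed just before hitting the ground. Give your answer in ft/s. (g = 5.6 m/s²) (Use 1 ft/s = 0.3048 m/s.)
Convert to SI: h = 44.0 m
mgh = ½mv² ⇒ v = √(2gh) = √(2·5.6·44.0) = 22.1991 m/s = 72.83 ft/s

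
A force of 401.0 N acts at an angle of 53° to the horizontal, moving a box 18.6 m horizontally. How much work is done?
W = F·d·cosθ = (401.0)(18.6)cos(53°) = 4489 J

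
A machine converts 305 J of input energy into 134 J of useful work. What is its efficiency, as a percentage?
η = W_out/W_in = 134/305 = 43.93%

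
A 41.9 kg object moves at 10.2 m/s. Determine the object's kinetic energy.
KE = ½mv² = ½(41.9)(10.2)² = 2180 J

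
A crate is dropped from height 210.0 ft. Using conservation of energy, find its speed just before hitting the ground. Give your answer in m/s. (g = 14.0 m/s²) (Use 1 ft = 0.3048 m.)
Convert to SI: h = 64.008 m
mgh = ½mv² ⇒ v = √(2gh) = √(2·14.0·64.008) = 42.33 m/s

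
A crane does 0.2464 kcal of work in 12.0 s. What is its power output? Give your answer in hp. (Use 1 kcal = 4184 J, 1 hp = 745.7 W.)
Convert to SI: W = 1030.94 J, t = 12.0 s
P = W/t = 1030.94/12.0 = 85.9115 W = 0.1152 hp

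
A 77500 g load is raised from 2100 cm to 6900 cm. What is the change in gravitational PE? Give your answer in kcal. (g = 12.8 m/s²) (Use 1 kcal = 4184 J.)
Convert to SI: m = 77.5 kg, Δh = 48.0 m
ΔPE = mgΔh = (77.5)(12.8)(48.0) = 47616.0 J = 11.38 kcal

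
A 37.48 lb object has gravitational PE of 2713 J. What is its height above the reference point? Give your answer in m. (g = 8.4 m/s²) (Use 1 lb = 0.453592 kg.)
Convert to SI: m = 17.0006 kg, PE = 2713.0 J
h = PE/(mg) = 2713.0/(17.0006·8.4) = 19.0 m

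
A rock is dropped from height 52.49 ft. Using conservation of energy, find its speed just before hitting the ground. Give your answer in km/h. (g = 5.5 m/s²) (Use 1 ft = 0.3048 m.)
Convert to SI: h = 15.999 m
mgh = ½mv² ⇒ v = √(2gh) = √(2·5.5·15.999) = 13.2661 m/s = 47.76 km/h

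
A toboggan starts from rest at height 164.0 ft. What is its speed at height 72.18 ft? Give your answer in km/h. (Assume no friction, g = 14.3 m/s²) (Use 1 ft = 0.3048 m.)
Convert to SI: h₁−h₂ = 27.9867 m
mgh₁ = mgh₂ + ½mv² ⇒ v = √(2g(h₁−h₂)) = √(2·14.3·27.9867) = 28.2917 m/s = 101.9 km/h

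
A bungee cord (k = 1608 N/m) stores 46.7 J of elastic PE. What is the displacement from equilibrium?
x = √(2·PE/k) = √(2·46.7/1608) = 0.241 m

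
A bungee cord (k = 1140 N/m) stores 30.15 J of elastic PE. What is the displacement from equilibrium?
x = √(2·PE/k) = √(2·30.15/1140) = 0.23 m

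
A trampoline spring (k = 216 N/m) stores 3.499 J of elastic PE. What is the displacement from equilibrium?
x = √(2·PE/k) = √(2·3.499/216) = 0.18 m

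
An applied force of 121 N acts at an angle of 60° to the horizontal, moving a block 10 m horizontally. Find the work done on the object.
W = F·d·cosθ = (121)(10)cos(60°) = 605.0 J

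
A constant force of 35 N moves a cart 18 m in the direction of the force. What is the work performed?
W = F·d = (35)(18) = 630.0 J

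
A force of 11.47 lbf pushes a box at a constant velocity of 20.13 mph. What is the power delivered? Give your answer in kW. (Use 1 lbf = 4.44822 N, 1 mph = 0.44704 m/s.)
Convert to SI: F = 51.0211 N, v = 8.99892 m/s
P = Fv = (51.0211)(8.99892) = 459.134 W = 0.4591 kW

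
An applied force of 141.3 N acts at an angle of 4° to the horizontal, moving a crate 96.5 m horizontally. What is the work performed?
W = F·d·cosθ = (141.3)(96.5)cos(4°) = 13600 J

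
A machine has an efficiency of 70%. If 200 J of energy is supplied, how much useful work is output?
W_out = η·W_in = 0.7·200 = 140.0 J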